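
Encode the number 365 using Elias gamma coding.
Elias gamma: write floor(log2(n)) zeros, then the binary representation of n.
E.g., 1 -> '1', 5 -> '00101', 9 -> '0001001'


num_bits = floor(log2(365)) + 1 = 9
leading_zeros = num_bits - 1 = 8
binary(365) = 101101101

Elias gamma(365) = '00000000' + '101101101' = 00000000101101101 (17 bits)


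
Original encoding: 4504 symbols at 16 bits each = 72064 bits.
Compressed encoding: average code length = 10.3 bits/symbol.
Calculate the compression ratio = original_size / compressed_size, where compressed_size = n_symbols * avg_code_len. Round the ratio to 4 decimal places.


original_size = n_symbols * orig_bits = 4504 * 16 = 72064 bits
compressed_size = n_symbols * avg_code_len = 4504 * 10.3 = 46391.2 bits
ratio = original_size / compressed_size = 72064 / 46391.2 = 1.5534

Compression ratio = 1.5534


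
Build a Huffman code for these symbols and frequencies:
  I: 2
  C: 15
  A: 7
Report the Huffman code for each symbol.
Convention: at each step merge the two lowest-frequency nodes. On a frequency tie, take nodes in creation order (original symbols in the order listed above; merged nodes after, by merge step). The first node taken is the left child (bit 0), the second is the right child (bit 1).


Huffman tree construction:
Step 1: Merge I(2) + A(7) = 9
Step 2: Merge (I+A)(9) + C(15) = 24
Read each symbol's code off the tree from the root (left child = 0, right child = 1).

Codes:
  I: 00 (length 2)
  C: 1 (length 1)
  A: 01 (length 2)
Average code length: 33/24 = 1.3750 bits/symbol


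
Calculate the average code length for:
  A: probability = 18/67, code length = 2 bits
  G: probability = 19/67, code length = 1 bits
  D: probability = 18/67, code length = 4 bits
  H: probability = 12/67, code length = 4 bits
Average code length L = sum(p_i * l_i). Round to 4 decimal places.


Weighted contributions p_i * l_i:
  A: (18/67) * 2 = 36/67
  G: (19/67) * 1 = 19/67
  D: (18/67) * 4 = 72/67
  H: (12/67) * 4 = 48/67
Sum = (36 + 19 + 72 + 48)/67 = 175/67

L = 175/67 = 2.6119 bits/symbol


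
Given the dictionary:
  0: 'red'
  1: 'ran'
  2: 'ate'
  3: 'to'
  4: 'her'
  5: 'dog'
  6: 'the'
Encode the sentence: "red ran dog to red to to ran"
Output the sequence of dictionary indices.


Look up each word in the dictionary:
  'red' -> 0
  'ran' -> 1
  'dog' -> 5
  'to' -> 3
  'red' -> 0
  'to' -> 3
  'to' -> 3
  'ran' -> 1

Encoded: [0, 1, 5, 3, 0, 3, 3, 1]


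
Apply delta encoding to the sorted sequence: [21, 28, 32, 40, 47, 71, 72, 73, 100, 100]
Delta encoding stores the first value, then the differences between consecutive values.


First value: 21
Deltas:
  28 - 21 = 7
  32 - 28 = 4
  40 - 32 = 8
  47 - 40 = 7
  71 - 47 = 24
  72 - 71 = 1
  73 - 72 = 1
  100 - 73 = 27
  100 - 100 = 0


Delta encoded: [21, 7, 4, 8, 7, 24, 1, 1, 27, 0]


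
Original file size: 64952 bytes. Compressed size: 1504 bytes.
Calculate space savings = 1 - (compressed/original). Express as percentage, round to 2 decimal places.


ratio = compressed/original = 1504/64952 = 0.023156
savings = 1 - ratio = 1 - 0.023156 = 0.976844
as a percentage: 0.976844 * 100 = 97.68%

Space savings = 1 - 1504/64952 = 97.68%


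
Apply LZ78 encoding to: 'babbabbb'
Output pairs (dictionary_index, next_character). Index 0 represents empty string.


LZ78 encoding steps:
Dictionary: {0: ''}
Step 1: w='' (idx 0), next='b' -> output (0, 'b'), add 'b' as idx 1
Step 2: w='' (idx 0), next='a' -> output (0, 'a'), add 'a' as idx 2
Step 3: w='b' (idx 1), next='b' -> output (1, 'b'), add 'bb' as idx 3
Step 4: w='a' (idx 2), next='b' -> output (2, 'b'), add 'ab' as idx 4
Step 5: w='bb' (idx 3), end of input -> output (3, '')


Encoded: [(0, 'b'), (0, 'a'), (1, 'b'), (2, 'b'), (3, '')]


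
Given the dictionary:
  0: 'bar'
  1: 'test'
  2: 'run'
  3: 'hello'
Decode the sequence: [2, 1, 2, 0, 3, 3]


Look up each index in the dictionary:
  2 -> 'run'
  1 -> 'test'
  2 -> 'run'
  0 -> 'bar'
  3 -> 'hello'
  3 -> 'hello'

Decoded: "run test run bar hello hello"


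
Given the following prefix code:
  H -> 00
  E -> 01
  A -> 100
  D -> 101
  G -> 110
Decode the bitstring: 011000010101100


Decoding step by step:
Bits 01 -> E
Bits 100 -> A
Bits 00 -> H
Bits 101 -> D
Bits 01 -> E
Bits 100 -> A


Decoded message: EAHDEA


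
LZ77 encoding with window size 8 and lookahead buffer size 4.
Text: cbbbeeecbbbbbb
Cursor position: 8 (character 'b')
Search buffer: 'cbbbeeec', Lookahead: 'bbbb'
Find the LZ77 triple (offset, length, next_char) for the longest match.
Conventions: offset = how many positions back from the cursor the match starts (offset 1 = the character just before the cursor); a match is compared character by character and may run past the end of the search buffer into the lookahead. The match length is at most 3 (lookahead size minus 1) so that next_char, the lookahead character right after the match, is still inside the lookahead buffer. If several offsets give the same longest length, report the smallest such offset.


Try each offset into the search buffer:
  offset=1 (pos 7, char 'c'): match length 0
  offset=2 (pos 6, char 'e'): match length 0
  offset=3 (pos 5, char 'e'): match length 0
  offset=4 (pos 4, char 'e'): match length 0
  offset=5 (pos 3, char 'b'): match length 1
  offset=6 (pos 2, char 'b'): match length 2
  offset=7 (pos 1, char 'b'): match length 3
  offset=8 (pos 0, char 'c'): match length 0
Longest match has length 3 at offset 7.
next_char = character at position 8 + 3 = 11 -> 'b'

Best match: offset=7, length=3 (matching 'bbb' starting at position 1)
LZ77 triple: (7, 3, 'b')


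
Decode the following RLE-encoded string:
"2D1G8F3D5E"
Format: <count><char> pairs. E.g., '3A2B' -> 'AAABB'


Expanding each <count><char> pair:
  2D -> 'DD'
  1G -> 'G'
  8F -> 'FFFFFFFF'
  3D -> 'DDD'
  5E -> 'EEEEE'

Decoded = DDGFFFFFFFFDDDEEEEE


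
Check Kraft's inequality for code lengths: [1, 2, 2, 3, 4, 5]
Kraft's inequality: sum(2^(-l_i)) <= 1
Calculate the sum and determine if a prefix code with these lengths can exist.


Sum = 2^(-1) + 2^(-2) + 2^(-2) + 2^(-3) + 2^(-4) + 2^(-5)
    = 0.5 + 0.25 + 0.25 + 0.125 + 0.0625 + 0.03125
    = 39/32 = 1.21875
Since 1.21875 > 1, Kraft's inequality is NOT satisfied.
A prefix code with these lengths CANNOT exist.

Kraft sum = 1.21875. Not satisfied.


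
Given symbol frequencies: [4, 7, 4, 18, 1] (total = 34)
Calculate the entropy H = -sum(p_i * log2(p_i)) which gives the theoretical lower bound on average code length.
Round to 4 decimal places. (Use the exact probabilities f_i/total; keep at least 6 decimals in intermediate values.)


Per-symbol terms -p_i * log2(p_i) with p_i = f_i/34:
  p = 4/34 = 0.117647: log2(p) = -3.087463, -p*log2(p) = 0.363231
  p = 7/34 = 0.205882: log2(p) = -2.280108, -p*log2(p) = 0.469434
  p = 4/34 = 0.117647: log2(p) = -3.087463, -p*log2(p) = 0.363231
  p = 18/34 = 0.529412: log2(p) = -0.917538, -p*log2(p) = 0.485755
  p = 1/34 = 0.029412: log2(p) = -5.087463, -p*log2(p) = 0.149631
H = 0.363231 + 0.469434 + 0.363231 + 0.485755 + 0.149631 = 1.831282

H = 1.8313 bits/symbol


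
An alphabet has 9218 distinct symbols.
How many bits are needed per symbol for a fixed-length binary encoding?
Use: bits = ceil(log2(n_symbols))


log2(9218) = 13.1702
Bracket: 2^13 = 8192 < 9218 <= 2^14 = 16384
So ceil(log2(9218)) = 14

bits = ceil(log2(9218)) = ceil(13.1702) = 14 bits


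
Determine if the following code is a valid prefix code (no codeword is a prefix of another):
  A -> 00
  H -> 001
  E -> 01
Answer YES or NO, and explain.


Checking each pair (does one codeword prefix another?):
  A='00' vs H='001': prefix -- VIOLATION

NO -- this is NOT a valid prefix code. A (00) is a prefix of H (001).


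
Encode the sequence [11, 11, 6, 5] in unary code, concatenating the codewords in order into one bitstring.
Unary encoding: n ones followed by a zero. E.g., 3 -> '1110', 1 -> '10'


Encode each number as n ones followed by a terminating 0:
  11 -> 111111111110 (12 bits)
  11 -> 111111111110 (12 bits)
  6 -> 1111110 (7 bits)
  5 -> 111110 (6 bits)
Total length = 12 + 12 + 7 + 6 = 37 bits.

Unary([11, 11, 6, 5]) = 1111111111101111111111101111110111110 (37 bits)


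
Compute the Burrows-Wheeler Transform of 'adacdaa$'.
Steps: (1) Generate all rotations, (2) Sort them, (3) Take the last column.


Rotations (sorted):
  0: $adacdaa -> last char: a
  1: a$adacda -> last char: a
  2: aa$adacd -> last char: d
  3: acdaa$ad -> last char: d
  4: adacdaa$ -> last char: $
  5: cdaa$ada -> last char: a
  6: daa$adac -> last char: c
  7: dacdaa$a -> last char: a


BWT = aadd$aca


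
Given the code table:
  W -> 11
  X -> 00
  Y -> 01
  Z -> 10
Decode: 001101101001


Decoding:
00 -> X
11 -> W
01 -> Y
10 -> Z
10 -> Z
01 -> Y


Result: XWYZZY


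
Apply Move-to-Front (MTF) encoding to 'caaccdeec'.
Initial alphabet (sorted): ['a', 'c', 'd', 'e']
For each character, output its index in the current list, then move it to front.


MTF encoding:
'c': index 1 in ['a', 'c', 'd', 'e'] -> ['c', 'a', 'd', 'e']
'a': index 1 in ['c', 'a', 'd', 'e'] -> ['a', 'c', 'd', 'e']
'a': index 0 in ['a', 'c', 'd', 'e'] -> ['a', 'c', 'd', 'e']
'c': index 1 in ['a', 'c', 'd', 'e'] -> ['c', 'a', 'd', 'e']
'c': index 0 in ['c', 'a', 'd', 'e'] -> ['c', 'a', 'd', 'e']
'd': index 2 in ['c', 'a', 'd', 'e'] -> ['d', 'c', 'a', 'e']
'e': index 3 in ['d', 'c', 'a', 'e'] -> ['e', 'd', 'c', 'a']
'e': index 0 in ['e', 'd', 'c', 'a'] -> ['e', 'd', 'c', 'a']
'c': index 2 in ['e', 'd', 'c', 'a'] -> ['c', 'e', 'd', 'a']


Output: [1, 1, 0, 1, 0, 2, 3, 0, 2]


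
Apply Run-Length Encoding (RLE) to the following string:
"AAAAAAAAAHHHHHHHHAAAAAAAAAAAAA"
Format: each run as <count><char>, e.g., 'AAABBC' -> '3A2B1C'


Scanning runs left to right:
  i=0: run of 'A' x 9 -> '9A'
  i=9: run of 'H' x 8 -> '8H'
  i=17: run of 'A' x 13 -> '13A'

RLE = 9A8H13A


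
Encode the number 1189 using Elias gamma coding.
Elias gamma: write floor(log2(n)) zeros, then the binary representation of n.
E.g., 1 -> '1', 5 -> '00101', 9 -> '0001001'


num_bits = floor(log2(1189)) + 1 = 11
leading_zeros = num_bits - 1 = 10
binary(1189) = 10010100101

Elias gamma(1189) = '0000000000' + '10010100101' = 000000000010010100101 (21 bits)


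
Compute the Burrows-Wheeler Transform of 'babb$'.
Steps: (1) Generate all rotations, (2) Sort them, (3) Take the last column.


Rotations (sorted):
  0: $babb -> last char: b
  1: abb$b -> last char: b
  2: b$bab -> last char: b
  3: babb$ -> last char: $
  4: bb$ba -> last char: a


BWT = bbb$a


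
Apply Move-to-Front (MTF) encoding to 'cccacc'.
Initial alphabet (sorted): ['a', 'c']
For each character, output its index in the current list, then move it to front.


MTF encoding:
'c': index 1 in ['a', 'c'] -> ['c', 'a']
'c': index 0 in ['c', 'a'] -> ['c', 'a']
'c': index 0 in ['c', 'a'] -> ['c', 'a']
'a': index 1 in ['c', 'a'] -> ['a', 'c']
'c': index 1 in ['a', 'c'] -> ['c', 'a']
'c': index 0 in ['c', 'a'] -> ['c', 'a']


Output: [1, 0, 0, 1, 1, 0]


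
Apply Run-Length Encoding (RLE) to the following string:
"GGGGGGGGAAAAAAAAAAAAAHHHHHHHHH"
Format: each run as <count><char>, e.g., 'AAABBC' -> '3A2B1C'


Scanning runs left to right:
  i=0: run of 'G' x 8 -> '8G'
  i=8: run of 'A' x 13 -> '13A'
  i=21: run of 'H' x 9 -> '9H'

RLE = 8G13A9H


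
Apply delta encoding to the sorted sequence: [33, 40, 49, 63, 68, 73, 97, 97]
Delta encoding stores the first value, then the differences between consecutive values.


First value: 33
Deltas:
  40 - 33 = 7
  49 - 40 = 9
  63 - 49 = 14
  68 - 63 = 5
  73 - 68 = 5
  97 - 73 = 24
  97 - 97 = 0


Delta encoded: [33, 7, 9, 14, 5, 5, 24, 0]


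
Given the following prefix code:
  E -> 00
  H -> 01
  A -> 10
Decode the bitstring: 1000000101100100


Decoding step by step:
Bits 10 -> A
Bits 00 -> E
Bits 00 -> E
Bits 01 -> H
Bits 01 -> H
Bits 10 -> A
Bits 01 -> H
Bits 00 -> E


Decoded message: AEEHHAHE


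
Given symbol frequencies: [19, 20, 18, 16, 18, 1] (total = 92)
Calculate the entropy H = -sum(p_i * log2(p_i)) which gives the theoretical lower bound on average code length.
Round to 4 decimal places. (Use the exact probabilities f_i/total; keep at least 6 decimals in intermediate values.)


Per-symbol terms -p_i * log2(p_i) with p_i = f_i/92:
  p = 19/92 = 0.206522: log2(p) = -2.275634, -p*log2(p) = 0.469968
  p = 20/92 = 0.217391: log2(p) = -2.201634, -p*log2(p) = 0.478616
  p = 18/92 = 0.195652: log2(p) = -2.353637, -p*log2(p) = 0.460494
  p = 16/92 = 0.173913: log2(p) = -2.523562, -p*log2(p) = 0.438880
  p = 18/92 = 0.195652: log2(p) = -2.353637, -p*log2(p) = 0.460494
  p = 1/92 = 0.010870: log2(p) = -6.523562, -p*log2(p) = 0.070908
H = 0.469968 + 0.478616 + 0.460494 + 0.438880 + 0.460494 + 0.070908 = 2.379360

H = 2.3794 bits/symbol


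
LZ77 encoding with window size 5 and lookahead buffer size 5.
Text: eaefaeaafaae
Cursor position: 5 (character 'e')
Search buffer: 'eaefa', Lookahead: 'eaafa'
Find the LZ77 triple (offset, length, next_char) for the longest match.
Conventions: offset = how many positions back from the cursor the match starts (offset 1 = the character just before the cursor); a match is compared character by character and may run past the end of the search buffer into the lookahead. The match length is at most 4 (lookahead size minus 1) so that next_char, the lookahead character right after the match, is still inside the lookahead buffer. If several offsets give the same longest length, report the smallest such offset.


Try each offset into the search buffer:
  offset=1 (pos 4, char 'a'): match length 0
  offset=2 (pos 3, char 'f'): match length 0
  offset=3 (pos 2, char 'e'): match length 1
  offset=4 (pos 1, char 'a'): match length 0
  offset=5 (pos 0, char 'e'): match length 2
Longest match has length 2 at offset 5.
next_char = character at position 5 + 2 = 7 -> 'a'

Best match: offset=5, length=2 (matching 'ea' starting at position 0)
LZ77 triple: (5, 2, 'a')


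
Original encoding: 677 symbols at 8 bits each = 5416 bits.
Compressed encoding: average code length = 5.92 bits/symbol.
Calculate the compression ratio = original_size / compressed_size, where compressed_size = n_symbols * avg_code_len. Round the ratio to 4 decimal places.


original_size = n_symbols * orig_bits = 677 * 8 = 5416 bits
compressed_size = n_symbols * avg_code_len = 677 * 5.92 = 4007.84 bits
ratio = original_size / compressed_size = 5416 / 4007.84 = 1.3514

Compression ratio = 1.3514


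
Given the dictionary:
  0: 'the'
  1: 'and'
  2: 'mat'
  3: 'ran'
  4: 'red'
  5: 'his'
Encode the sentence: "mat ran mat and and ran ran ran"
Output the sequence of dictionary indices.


Look up each word in the dictionary:
  'mat' -> 2
  'ran' -> 3
  'mat' -> 2
  'and' -> 1
  'and' -> 1
  'ran' -> 3
  'ran' -> 3
  'ran' -> 3

Encoded: [2, 3, 2, 1, 1, 3, 3, 3]


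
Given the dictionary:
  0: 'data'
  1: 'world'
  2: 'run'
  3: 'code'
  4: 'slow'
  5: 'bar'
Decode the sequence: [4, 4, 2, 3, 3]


Look up each index in the dictionary:
  4 -> 'slow'
  4 -> 'slow'
  2 -> 'run'
  3 -> 'code'
  3 -> 'code'

Decoded: "slow slow run code code"


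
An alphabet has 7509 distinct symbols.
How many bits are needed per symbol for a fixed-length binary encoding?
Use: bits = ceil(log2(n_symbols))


log2(7509) = 12.8744
Bracket: 2^12 = 4096 < 7509 <= 2^13 = 8192
So ceil(log2(7509)) = 13

bits = ceil(log2(7509)) = ceil(12.8744) = 13 bits


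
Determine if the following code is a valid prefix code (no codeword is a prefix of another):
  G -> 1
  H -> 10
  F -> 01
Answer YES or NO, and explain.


Checking each pair (does one codeword prefix another?):
  G='1' vs H='10': prefix -- VIOLATION

NO -- this is NOT a valid prefix code. G (1) is a prefix of H (10).


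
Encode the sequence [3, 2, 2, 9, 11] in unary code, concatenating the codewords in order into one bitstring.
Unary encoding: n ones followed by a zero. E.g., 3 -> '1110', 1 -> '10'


Encode each number as n ones followed by a terminating 0:
  3 -> 1110 (4 bits)
  2 -> 110 (3 bits)
  2 -> 110 (3 bits)
  9 -> 1111111110 (10 bits)
  11 -> 111111111110 (12 bits)
Total length = 4 + 3 + 3 + 10 + 12 = 32 bits.

Unary([3, 2, 2, 9, 11]) = 11101101101111111110111111111110 (32 bits)


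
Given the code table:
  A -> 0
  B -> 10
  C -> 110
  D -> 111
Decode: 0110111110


Decoding:
0 -> A
110 -> C
111 -> D
110 -> C


Result: ACDC


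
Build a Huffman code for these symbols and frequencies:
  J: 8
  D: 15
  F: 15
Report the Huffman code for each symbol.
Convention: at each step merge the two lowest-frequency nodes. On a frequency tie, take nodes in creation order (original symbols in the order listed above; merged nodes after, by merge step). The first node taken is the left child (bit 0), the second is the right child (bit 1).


Huffman tree construction:
Step 1: Merge J(8) + D(15) = 23
Step 2: Merge F(15) + (J+D)(23) = 38
Read each symbol's code off the tree from the root (left child = 0, right child = 1).

Codes:
  J: 10 (length 2)
  D: 11 (length 2)
  F: 0 (length 1)
Average code length: 61/38 = 1.6053 bits/symbol


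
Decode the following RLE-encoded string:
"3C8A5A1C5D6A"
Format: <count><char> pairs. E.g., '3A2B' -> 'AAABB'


Expanding each <count><char> pair:
  3C -> 'CCC'
  8A -> 'AAAAAAAA'
  5A -> 'AAAAA'
  1C -> 'C'
  5D -> 'DDDDD'
  6A -> 'AAAAAA'

Decoded = CCCAAAAAAAAAAAAACDDDDDAAAAAA


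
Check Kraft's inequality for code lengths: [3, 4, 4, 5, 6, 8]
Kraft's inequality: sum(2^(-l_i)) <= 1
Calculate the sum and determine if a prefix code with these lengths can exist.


Sum = 2^(-3) + 2^(-4) + 2^(-4) + 2^(-5) + 2^(-6) + 2^(-8)
    = 0.125 + 0.0625 + 0.0625 + 0.03125 + 0.015625 + 0.00390625
    = 77/256 = 0.30078125
Since 0.30078125 <= 1, Kraft's inequality IS satisfied.
A prefix code with these lengths CAN exist.

Kraft sum = 0.30078125. Satisfied.


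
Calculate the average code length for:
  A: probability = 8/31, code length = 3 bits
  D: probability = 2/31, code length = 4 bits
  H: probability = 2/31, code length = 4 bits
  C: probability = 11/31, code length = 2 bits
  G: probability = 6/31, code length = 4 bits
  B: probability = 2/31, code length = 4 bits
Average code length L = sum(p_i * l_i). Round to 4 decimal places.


Weighted contributions p_i * l_i:
  A: (8/31) * 3 = 24/31
  D: (2/31) * 4 = 8/31
  H: (2/31) * 4 = 8/31
  C: (11/31) * 2 = 22/31
  G: (6/31) * 4 = 24/31
  B: (2/31) * 4 = 8/31
Sum = (24 + 8 + 8 + 22 + 24 + 8)/31 = 94/31

L = 94/31 = 3.0323 bits/symbol


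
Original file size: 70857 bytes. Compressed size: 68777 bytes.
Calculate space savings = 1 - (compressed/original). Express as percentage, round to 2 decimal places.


ratio = compressed/original = 68777/70857 = 0.970645
savings = 1 - ratio = 1 - 0.970645 = 0.029355
as a percentage: 0.029355 * 100 = 2.94%

Space savings = 1 - 68777/70857 = 2.94%


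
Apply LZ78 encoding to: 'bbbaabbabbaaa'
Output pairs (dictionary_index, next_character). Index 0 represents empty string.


LZ78 encoding steps:
Dictionary: {0: ''}
Step 1: w='' (idx 0), next='b' -> output (0, 'b'), add 'b' as idx 1
Step 2: w='b' (idx 1), next='b' -> output (1, 'b'), add 'bb' as idx 2
Step 3: w='' (idx 0), next='a' -> output (0, 'a'), add 'a' as idx 3
Step 4: w='a' (idx 3), next='b' -> output (3, 'b'), add 'ab' as idx 4
Step 5: w='b' (idx 1), next='a' -> output (1, 'a'), add 'ba' as idx 5
Step 6: w='bb' (idx 2), next='a' -> output (2, 'a'), add 'bba' as idx 6
Step 7: w='a' (idx 3), next='a' -> output (3, 'a'), add 'aa' as idx 7


Encoded: [(0, 'b'), (1, 'b'), (0, 'a'), (3, 'b'), (1, 'a'), (2, 'a'), (3, 'a')]


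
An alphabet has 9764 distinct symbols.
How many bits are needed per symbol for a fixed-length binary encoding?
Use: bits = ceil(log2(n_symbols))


log2(9764) = 13.2533
Bracket: 2^13 = 8192 < 9764 <= 2^14 = 16384
So ceil(log2(9764)) = 14

bits = ceil(log2(9764)) = ceil(13.2533) = 14 bits


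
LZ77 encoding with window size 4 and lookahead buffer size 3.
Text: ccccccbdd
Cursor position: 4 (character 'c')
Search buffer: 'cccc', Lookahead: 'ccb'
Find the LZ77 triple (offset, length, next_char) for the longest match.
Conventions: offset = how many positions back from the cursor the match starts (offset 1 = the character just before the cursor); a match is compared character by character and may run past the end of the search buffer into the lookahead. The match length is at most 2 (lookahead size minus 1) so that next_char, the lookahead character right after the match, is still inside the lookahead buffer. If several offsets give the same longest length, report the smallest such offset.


Try each offset into the search buffer:
  offset=1 (pos 3, char 'c'): match length 2
  offset=2 (pos 2, char 'c'): match length 2
  offset=3 (pos 1, char 'c'): match length 2
  offset=4 (pos 0, char 'c'): match length 2
Longest match has length 2, found at offsets 1, 2, 3, 4; take the smallest, offset 1.
next_char = character at position 4 + 2 = 6 -> 'b'

Best match: offset=1, length=2 (matching 'cc' starting at position 3)
LZ77 triple: (1, 2, 'b')


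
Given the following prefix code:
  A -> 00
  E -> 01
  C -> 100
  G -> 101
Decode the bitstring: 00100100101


Decoding step by step:
Bits 00 -> A
Bits 100 -> C
Bits 100 -> C
Bits 101 -> G


Decoded message: ACCG


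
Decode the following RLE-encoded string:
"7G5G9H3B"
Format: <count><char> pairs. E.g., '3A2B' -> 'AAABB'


Expanding each <count><char> pair:
  7G -> 'GGGGGGG'
  5G -> 'GGGGG'
  9H -> 'HHHHHHHHH'
  3B -> 'BBB'

Decoded = GGGGGGGGGGGGHHHHHHHHHBBB


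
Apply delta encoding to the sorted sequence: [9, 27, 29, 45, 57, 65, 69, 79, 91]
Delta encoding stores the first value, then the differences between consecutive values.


First value: 9
Deltas:
  27 - 9 = 18
  29 - 27 = 2
  45 - 29 = 16
  57 - 45 = 12
  65 - 57 = 8
  69 - 65 = 4
  79 - 69 = 10
  91 - 79 = 12


Delta encoded: [9, 18, 2, 16, 12, 8, 4, 10, 12]


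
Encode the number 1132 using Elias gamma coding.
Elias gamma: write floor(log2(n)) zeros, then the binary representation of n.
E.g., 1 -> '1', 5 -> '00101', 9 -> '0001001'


num_bits = floor(log2(1132)) + 1 = 11
leading_zeros = num_bits - 1 = 10
binary(1132) = 10001101100

Elias gamma(1132) = '0000000000' + '10001101100' = 000000000010001101100 (21 bits)


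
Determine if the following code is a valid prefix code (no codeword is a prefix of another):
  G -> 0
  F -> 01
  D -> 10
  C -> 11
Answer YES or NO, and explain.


Checking each pair (does one codeword prefix another?):
  G='0' vs F='01': prefix -- VIOLATION

NO -- this is NOT a valid prefix code. G (0) is a prefix of F (01).


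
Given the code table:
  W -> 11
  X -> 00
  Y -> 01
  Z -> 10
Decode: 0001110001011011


Decoding:
00 -> X
01 -> Y
11 -> W
00 -> X
01 -> Y
01 -> Y
10 -> Z
11 -> W


Result: XYWXYYZW


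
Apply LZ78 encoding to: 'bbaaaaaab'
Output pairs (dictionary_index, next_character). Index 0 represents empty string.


LZ78 encoding steps:
Dictionary: {0: ''}
Step 1: w='' (idx 0), next='b' -> output (0, 'b'), add 'b' as idx 1
Step 2: w='b' (idx 1), next='a' -> output (1, 'a'), add 'ba' as idx 2
Step 3: w='' (idx 0), next='a' -> output (0, 'a'), add 'a' as idx 3
Step 4: w='a' (idx 3), next='a' -> output (3, 'a'), add 'aa' as idx 4
Step 5: w='aa' (idx 4), next='b' -> output (4, 'b'), add 'aab' as idx 5


Encoded: [(0, 'b'), (1, 'a'), (0, 'a'), (3, 'a'), (4, 'b')]


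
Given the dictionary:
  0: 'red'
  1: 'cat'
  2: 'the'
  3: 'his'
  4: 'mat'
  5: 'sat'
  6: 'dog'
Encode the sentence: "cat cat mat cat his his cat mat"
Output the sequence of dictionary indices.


Look up each word in the dictionary:
  'cat' -> 1
  'cat' -> 1
  'mat' -> 4
  'cat' -> 1
  'his' -> 3
  'his' -> 3
  'cat' -> 1
  'mat' -> 4

Encoded: [1, 1, 4, 1, 3, 3, 1, 4]


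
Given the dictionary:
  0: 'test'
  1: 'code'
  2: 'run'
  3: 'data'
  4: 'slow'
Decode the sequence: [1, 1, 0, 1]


Look up each index in the dictionary:
  1 -> 'code'
  1 -> 'code'
  0 -> 'test'
  1 -> 'code'

Decoded: "code code test code"


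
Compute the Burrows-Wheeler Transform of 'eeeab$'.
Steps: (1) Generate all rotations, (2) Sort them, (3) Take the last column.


Rotations (sorted):
  0: $eeeab -> last char: b
  1: ab$eee -> last char: e
  2: b$eeea -> last char: a
  3: eab$ee -> last char: e
  4: eeab$e -> last char: e
  5: eeeab$ -> last char: $


BWT = beaee$


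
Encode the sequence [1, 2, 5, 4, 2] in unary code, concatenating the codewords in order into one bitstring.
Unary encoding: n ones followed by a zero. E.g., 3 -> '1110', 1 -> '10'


Encode each number as n ones followed by a terminating 0:
  1 -> 10 (2 bits)
  2 -> 110 (3 bits)
  5 -> 111110 (6 bits)
  4 -> 11110 (5 bits)
  2 -> 110 (3 bits)
Total length = 2 + 3 + 6 + 5 + 3 = 19 bits.

Unary([1, 2, 5, 4, 2]) = 1011011111011110110 (19 bits)


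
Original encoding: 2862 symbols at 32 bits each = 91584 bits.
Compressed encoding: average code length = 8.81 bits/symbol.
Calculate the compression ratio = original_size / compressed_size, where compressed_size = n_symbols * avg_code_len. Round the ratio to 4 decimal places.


original_size = n_symbols * orig_bits = 2862 * 32 = 91584 bits
compressed_size = n_symbols * avg_code_len = 2862 * 8.81 = 25214.22 bits
ratio = original_size / compressed_size = 91584 / 25214.22 = 3.6322

Compression ratio = 3.6322


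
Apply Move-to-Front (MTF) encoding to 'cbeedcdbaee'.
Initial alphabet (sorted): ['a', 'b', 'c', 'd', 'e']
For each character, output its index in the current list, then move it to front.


MTF encoding:
'c': index 2 in ['a', 'b', 'c', 'd', 'e'] -> ['c', 'a', 'b', 'd', 'e']
'b': index 2 in ['c', 'a', 'b', 'd', 'e'] -> ['b', 'c', 'a', 'd', 'e']
'e': index 4 in ['b', 'c', 'a', 'd', 'e'] -> ['e', 'b', 'c', 'a', 'd']
'e': index 0 in ['e', 'b', 'c', 'a', 'd'] -> ['e', 'b', 'c', 'a', 'd']
'd': index 4 in ['e', 'b', 'c', 'a', 'd'] -> ['d', 'e', 'b', 'c', 'a']
'c': index 3 in ['d', 'e', 'b', 'c', 'a'] -> ['c', 'd', 'e', 'b', 'a']
'd': index 1 in ['c', 'd', 'e', 'b', 'a'] -> ['d', 'c', 'e', 'b', 'a']
'b': index 3 in ['d', 'c', 'e', 'b', 'a'] -> ['b', 'd', 'c', 'e', 'a']
'a': index 4 in ['b', 'd', 'c', 'e', 'a'] -> ['a', 'b', 'd', 'c', 'e']
'e': index 4 in ['a', 'b', 'd', 'c', 'e'] -> ['e', 'a', 'b', 'd', 'c']
'e': index 0 in ['e', 'a', 'b', 'd', 'c'] -> ['e', 'a', 'b', 'd', 'c']


Output: [2, 2, 4, 0, 4, 3, 1, 3, 4, 4, 0]


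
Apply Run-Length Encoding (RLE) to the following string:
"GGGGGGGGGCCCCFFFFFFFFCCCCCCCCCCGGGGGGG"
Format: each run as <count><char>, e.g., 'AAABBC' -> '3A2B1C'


Scanning runs left to right:
  i=0: run of 'G' x 9 -> '9G'
  i=9: run of 'C' x 4 -> '4C'
  i=13: run of 'F' x 8 -> '8F'
  i=21: run of 'C' x 10 -> '10C'
  i=31: run of 'G' x 7 -> '7G'

RLE = 9G4C8F10C7G


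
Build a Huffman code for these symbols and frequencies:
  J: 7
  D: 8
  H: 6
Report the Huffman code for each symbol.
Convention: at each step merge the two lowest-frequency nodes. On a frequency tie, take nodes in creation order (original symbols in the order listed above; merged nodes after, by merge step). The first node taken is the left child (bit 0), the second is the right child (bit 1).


Huffman tree construction:
Step 1: Merge H(6) + J(7) = 13
Step 2: Merge D(8) + (H+J)(13) = 21
Read each symbol's code off the tree from the root (left child = 0, right child = 1).

Codes:
  J: 11 (length 2)
  D: 0 (length 1)
  H: 10 (length 2)
Average code length: 34/21 = 1.6190 bits/symbol


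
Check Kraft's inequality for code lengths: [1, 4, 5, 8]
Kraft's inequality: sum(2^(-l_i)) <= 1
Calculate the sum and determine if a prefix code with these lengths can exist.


Sum = 2^(-1) + 2^(-4) + 2^(-5) + 2^(-8)
    = 0.5 + 0.0625 + 0.03125 + 0.00390625
    = 153/256 = 0.59765625
Since 0.59765625 <= 1, Kraft's inequality IS satisfied.
A prefix code with these lengths CAN exist.

Kraft sum = 0.59765625. Satisfied.


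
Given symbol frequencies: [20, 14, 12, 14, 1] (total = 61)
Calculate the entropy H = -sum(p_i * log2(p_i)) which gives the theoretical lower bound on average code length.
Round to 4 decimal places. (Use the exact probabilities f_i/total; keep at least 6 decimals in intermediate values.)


Per-symbol terms -p_i * log2(p_i) with p_i = f_i/61:
  p = 20/61 = 0.327869: log2(p) = -1.608809, -p*log2(p) = 0.527478
  p = 14/61 = 0.229508: log2(p) = -2.123382, -p*log2(p) = 0.487334
  p = 12/61 = 0.196721: log2(p) = -2.345775, -p*log2(p) = 0.461464
  p = 14/61 = 0.229508: log2(p) = -2.123382, -p*log2(p) = 0.487334
  p = 1/61 = 0.016393: log2(p) = -5.930737, -p*log2(p) = 0.097225
H = 0.527478 + 0.487334 + 0.461464 + 0.487334 + 0.097225 = 2.060835

H = 2.0608 bits/symbol


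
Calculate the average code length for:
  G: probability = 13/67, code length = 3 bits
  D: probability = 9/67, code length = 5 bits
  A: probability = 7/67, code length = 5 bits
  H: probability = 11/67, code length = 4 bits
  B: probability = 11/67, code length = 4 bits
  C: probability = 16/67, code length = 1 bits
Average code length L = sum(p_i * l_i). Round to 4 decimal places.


Weighted contributions p_i * l_i:
  G: (13/67) * 3 = 39/67
  D: (9/67) * 5 = 45/67
  A: (7/67) * 5 = 35/67
  H: (11/67) * 4 = 44/67
  B: (11/67) * 4 = 44/67
  C: (16/67) * 1 = 16/67
Sum = (39 + 45 + 35 + 44 + 44 + 16)/67 = 223/67

L = 223/67 = 3.3284 bits/symbol


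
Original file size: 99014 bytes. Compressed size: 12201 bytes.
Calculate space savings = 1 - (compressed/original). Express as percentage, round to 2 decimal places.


ratio = compressed/original = 12201/99014 = 0.123225
savings = 1 - ratio = 1 - 0.123225 = 0.876775
as a percentage: 0.876775 * 100 = 87.68%

Space savings = 1 - 12201/99014 = 87.68%


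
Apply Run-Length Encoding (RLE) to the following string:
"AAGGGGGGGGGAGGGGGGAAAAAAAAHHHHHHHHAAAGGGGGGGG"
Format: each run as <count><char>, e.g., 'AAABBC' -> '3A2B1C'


Scanning runs left to right:
  i=0: run of 'A' x 2 -> '2A'
  i=2: run of 'G' x 9 -> '9G'
  i=11: run of 'A' x 1 -> '1A'
  i=12: run of 'G' x 6 -> '6G'
  i=18: run of 'A' x 8 -> '8A'
  i=26: run of 'H' x 8 -> '8H'
  i=34: run of 'A' x 3 -> '3A'
  i=37: run of 'G' x 8 -> '8G'

RLE = 2A9G1A6G8A8H3A8G


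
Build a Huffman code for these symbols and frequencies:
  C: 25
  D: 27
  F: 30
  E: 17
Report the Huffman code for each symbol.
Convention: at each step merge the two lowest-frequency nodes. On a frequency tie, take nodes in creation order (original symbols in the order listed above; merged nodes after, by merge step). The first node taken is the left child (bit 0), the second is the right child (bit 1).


Huffman tree construction:
Step 1: Merge E(17) + C(25) = 42
Step 2: Merge D(27) + F(30) = 57
Step 3: Merge (E+C)(42) + (D+F)(57) = 99
Read each symbol's code off the tree from the root (left child = 0, right child = 1).

Codes:
  C: 01 (length 2)
  D: 10 (length 2)
  F: 11 (length 2)
  E: 00 (length 2)
Average code length: 198/99 = 2.0000 bits/symbol


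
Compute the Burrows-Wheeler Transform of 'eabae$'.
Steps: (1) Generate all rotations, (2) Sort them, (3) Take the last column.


Rotations (sorted):
  0: $eabae -> last char: e
  1: abae$e -> last char: e
  2: ae$eab -> last char: b
  3: bae$ea -> last char: a
  4: e$eaba -> last char: a
  5: eabae$ -> last char: $


BWT = eebaa$


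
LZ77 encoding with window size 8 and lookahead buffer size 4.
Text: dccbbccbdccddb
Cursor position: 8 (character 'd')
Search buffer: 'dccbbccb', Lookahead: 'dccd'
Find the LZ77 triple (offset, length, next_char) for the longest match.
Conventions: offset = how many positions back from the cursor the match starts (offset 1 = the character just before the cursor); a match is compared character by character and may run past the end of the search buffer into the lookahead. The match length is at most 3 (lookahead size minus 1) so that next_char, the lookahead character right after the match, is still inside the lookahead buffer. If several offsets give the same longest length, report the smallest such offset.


Try each offset into the search buffer:
  offset=1 (pos 7, char 'b'): match length 0
  offset=2 (pos 6, char 'c'): match length 0
  offset=3 (pos 5, char 'c'): match length 0
  offset=4 (pos 4, char 'b'): match length 0
  offset=5 (pos 3, char 'b'): match length 0
  offset=6 (pos 2, char 'c'): match length 0
  offset=7 (pos 1, char 'c'): match length 0
  offset=8 (pos 0, char 'd'): match length 3
Longest match has length 3 at offset 8.
next_char = character at position 8 + 3 = 11 -> 'd'

Best match: offset=8, length=3 (matching 'dcc' starting at position 0)
LZ77 triple: (8, 3, 'd')


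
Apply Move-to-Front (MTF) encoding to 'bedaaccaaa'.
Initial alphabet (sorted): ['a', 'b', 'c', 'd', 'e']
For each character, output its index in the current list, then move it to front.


MTF encoding:
'b': index 1 in ['a', 'b', 'c', 'd', 'e'] -> ['b', 'a', 'c', 'd', 'e']
'e': index 4 in ['b', 'a', 'c', 'd', 'e'] -> ['e', 'b', 'a', 'c', 'd']
'd': index 4 in ['e', 'b', 'a', 'c', 'd'] -> ['d', 'e', 'b', 'a', 'c']
'a': index 3 in ['d', 'e', 'b', 'a', 'c'] -> ['a', 'd', 'e', 'b', 'c']
'a': index 0 in ['a', 'd', 'e', 'b', 'c'] -> ['a', 'd', 'e', 'b', 'c']
'c': index 4 in ['a', 'd', 'e', 'b', 'c'] -> ['c', 'a', 'd', 'e', 'b']
'c': index 0 in ['c', 'a', 'd', 'e', 'b'] -> ['c', 'a', 'd', 'e', 'b']
'a': index 1 in ['c', 'a', 'd', 'e', 'b'] -> ['a', 'c', 'd', 'e', 'b']
'a': index 0 in ['a', 'c', 'd', 'e', 'b'] -> ['a', 'c', 'd', 'e', 'b']
'a': index 0 in ['a', 'c', 'd', 'e', 'b'] -> ['a', 'c', 'd', 'e', 'b']


Output: [1, 4, 4, 3, 0, 4, 0, 1, 0, 0]


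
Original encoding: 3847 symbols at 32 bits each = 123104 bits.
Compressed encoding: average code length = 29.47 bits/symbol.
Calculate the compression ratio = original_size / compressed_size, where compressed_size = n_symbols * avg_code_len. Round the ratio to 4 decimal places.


original_size = n_symbols * orig_bits = 3847 * 32 = 123104 bits
compressed_size = n_symbols * avg_code_len = 3847 * 29.47 = 113371.09 bits
ratio = original_size / compressed_size = 123104 / 113371.09 = 1.0859

Compression ratio = 1.0859


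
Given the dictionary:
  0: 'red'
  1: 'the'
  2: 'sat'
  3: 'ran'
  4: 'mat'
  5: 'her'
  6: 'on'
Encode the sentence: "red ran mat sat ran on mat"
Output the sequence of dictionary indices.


Look up each word in the dictionary:
  'red' -> 0
  'ran' -> 3
  'mat' -> 4
  'sat' -> 2
  'ran' -> 3
  'on' -> 6
  'mat' -> 4

Encoded: [0, 3, 4, 2, 3, 6, 4]


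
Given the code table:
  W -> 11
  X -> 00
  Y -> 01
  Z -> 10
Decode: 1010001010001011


Decoding:
10 -> Z
10 -> Z
00 -> X
10 -> Z
10 -> Z
00 -> X
10 -> Z
11 -> W


Result: ZZXZZXZW


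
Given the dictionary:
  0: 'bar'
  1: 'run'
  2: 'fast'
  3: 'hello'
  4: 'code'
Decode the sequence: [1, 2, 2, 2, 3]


Look up each index in the dictionary:
  1 -> 'run'
  2 -> 'fast'
  2 -> 'fast'
  2 -> 'fast'
  3 -> 'hello'

Decoded: "run fast fast fast hello"


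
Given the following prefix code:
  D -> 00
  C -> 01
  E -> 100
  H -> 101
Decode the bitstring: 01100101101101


Decoding step by step:
Bits 01 -> C
Bits 100 -> E
Bits 101 -> H
Bits 101 -> H
Bits 101 -> H


Decoded message: CEHHH


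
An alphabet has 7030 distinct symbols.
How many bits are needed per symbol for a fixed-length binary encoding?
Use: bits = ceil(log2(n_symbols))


log2(7030) = 12.7793
Bracket: 2^12 = 4096 < 7030 <= 2^13 = 8192
So ceil(log2(7030)) = 13

bits = ceil(log2(7030)) = ceil(12.7793) = 13 bits


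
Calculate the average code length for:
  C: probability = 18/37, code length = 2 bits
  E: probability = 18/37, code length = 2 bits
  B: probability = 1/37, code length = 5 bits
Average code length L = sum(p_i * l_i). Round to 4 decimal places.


Weighted contributions p_i * l_i:
  C: (18/37) * 2 = 36/37
  E: (18/37) * 2 = 36/37
  B: (1/37) * 5 = 5/37
Sum = (36 + 36 + 5)/37 = 77/37

L = 77/37 = 2.0811 bits/symbol


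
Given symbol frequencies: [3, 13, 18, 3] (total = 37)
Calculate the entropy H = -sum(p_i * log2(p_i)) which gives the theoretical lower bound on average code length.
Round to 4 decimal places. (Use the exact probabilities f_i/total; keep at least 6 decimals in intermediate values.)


Per-symbol terms -p_i * log2(p_i) with p_i = f_i/37:
  p = 3/37 = 0.081081: log2(p) = -3.624491, -p*log2(p) = 0.293878
  p = 13/37 = 0.351351: log2(p) = -1.509014, -p*log2(p) = 0.530194
  p = 18/37 = 0.486486: log2(p) = -1.039528, -p*log2(p) = 0.505717
  p = 3/37 = 0.081081: log2(p) = -3.624491, -p*log2(p) = 0.293878
H = 0.293878 + 0.530194 + 0.505717 + 0.293878 = 1.623667

H = 1.6237 bits/symbol


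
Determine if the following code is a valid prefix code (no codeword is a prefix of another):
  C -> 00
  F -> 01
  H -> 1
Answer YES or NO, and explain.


Checking each pair (does one codeword prefix another?):
  C='00' vs F='01': no prefix
  C='00' vs H='1': no prefix
  F='01' vs C='00': no prefix
  F='01' vs H='1': no prefix
  H='1' vs C='00': no prefix
  H='1' vs F='01': no prefix
No violation found over all pairs.

YES -- this is a valid prefix code. No codeword is a prefix of any other codeword.


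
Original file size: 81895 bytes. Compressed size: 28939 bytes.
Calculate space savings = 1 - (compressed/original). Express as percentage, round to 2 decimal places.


ratio = compressed/original = 28939/81895 = 0.353367
savings = 1 - ratio = 1 - 0.353367 = 0.646633
as a percentage: 0.646633 * 100 = 64.66%

Space savings = 1 - 28939/81895 = 64.66%


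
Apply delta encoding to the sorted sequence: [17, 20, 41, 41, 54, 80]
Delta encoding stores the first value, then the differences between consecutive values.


First value: 17
Deltas:
  20 - 17 = 3
  41 - 20 = 21
  41 - 41 = 0
  54 - 41 = 13
  80 - 54 = 26


Delta encoded: [17, 3, 21, 0, 13, 26]


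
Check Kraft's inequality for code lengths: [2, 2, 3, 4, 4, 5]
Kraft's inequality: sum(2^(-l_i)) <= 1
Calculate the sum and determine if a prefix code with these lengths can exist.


Sum = 2^(-2) + 2^(-2) + 2^(-3) + 2^(-4) + 2^(-4) + 2^(-5)
    = 0.25 + 0.25 + 0.125 + 0.0625 + 0.0625 + 0.03125
    = 25/32 = 0.78125
Since 0.78125 <= 1, Kraft's inequality IS satisfied.
A prefix code with these lengths CAN exist.

Kraft sum = 0.78125. Satisfied.


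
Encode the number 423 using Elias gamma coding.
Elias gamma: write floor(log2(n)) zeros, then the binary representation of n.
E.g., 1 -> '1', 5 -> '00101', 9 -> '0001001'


num_bits = floor(log2(423)) + 1 = 9
leading_zeros = num_bits - 1 = 8
binary(423) = 110100111

Elias gamma(423) = '00000000' + '110100111' = 00000000110100111 (17 bits)


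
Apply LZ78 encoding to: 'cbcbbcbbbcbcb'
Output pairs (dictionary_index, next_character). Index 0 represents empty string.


LZ78 encoding steps:
Dictionary: {0: ''}
Step 1: w='' (idx 0), next='c' -> output (0, 'c'), add 'c' as idx 1
Step 2: w='' (idx 0), next='b' -> output (0, 'b'), add 'b' as idx 2
Step 3: w='c' (idx 1), next='b' -> output (1, 'b'), add 'cb' as idx 3
Step 4: w='b' (idx 2), next='c' -> output (2, 'c'), add 'bc' as idx 4
Step 5: w='b' (idx 2), next='b' -> output (2, 'b'), add 'bb' as idx 5
Step 6: w='bc' (idx 4), next='b' -> output (4, 'b'), add 'bcb' as idx 6
Step 7: w='cb' (idx 3), end of input -> output (3, '')


Encoded: [(0, 'c'), (0, 'b'), (1, 'b'), (2, 'c'), (2, 'b'), (4, 'b'), (3, '')]


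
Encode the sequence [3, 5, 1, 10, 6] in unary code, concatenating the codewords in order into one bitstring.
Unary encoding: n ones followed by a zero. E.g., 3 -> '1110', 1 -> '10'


Encode each number as n ones followed by a terminating 0:
  3 -> 1110 (4 bits)
  5 -> 111110 (6 bits)
  1 -> 10 (2 bits)
  10 -> 11111111110 (11 bits)
  6 -> 1111110 (7 bits)
Total length = 4 + 6 + 2 + 11 + 7 = 30 bits.

Unary([3, 5, 1, 10, 6]) = 111011111010111111111101111110 (30 bits)


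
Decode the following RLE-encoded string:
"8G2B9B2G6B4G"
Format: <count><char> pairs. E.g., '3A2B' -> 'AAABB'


Expanding each <count><char> pair:
  8G -> 'GGGGGGGG'
  2B -> 'BB'
  9B -> 'BBBBBBBBB'
  2G -> 'GG'
  6B -> 'BBBBBB'
  4G -> 'GGGG'

Decoded = GGGGGGGGBBBBBBBBBBBGGBBBBBBGGGG


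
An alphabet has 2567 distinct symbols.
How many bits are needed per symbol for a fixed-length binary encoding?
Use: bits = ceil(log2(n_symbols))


log2(2567) = 11.3259
Bracket: 2^11 = 2048 < 2567 <= 2^12 = 4096
So ceil(log2(2567)) = 12

bits = ceil(log2(2567)) = ceil(11.3259) = 12 bits
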